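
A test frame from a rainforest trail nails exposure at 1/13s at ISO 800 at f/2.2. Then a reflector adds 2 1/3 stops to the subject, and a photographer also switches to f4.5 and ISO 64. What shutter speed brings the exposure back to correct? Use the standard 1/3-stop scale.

Scene light: 2 1/3 stops brighter.
Aperture: f/2.2 → f/2.5 → f/2.8 → f/3.2 → f/3.5 → f/4 → f/4.5 — 2 stops stopped down (darker).
ISO: 800 → 640 → 500 → 400 → 320 → 250 → 200 → 160 → 125 → 100 → 80 → 64 — 3 2/3 stops dropped (darker).
Net so far: 3 1/3 stops darker. Shutter speed: 1/13 → 1/10 → 1/8 → 1/6 → 1/5 → 1/4 → 0.3 → 0.4 → 0.5 → 0.6 → 0.8.

0.8 s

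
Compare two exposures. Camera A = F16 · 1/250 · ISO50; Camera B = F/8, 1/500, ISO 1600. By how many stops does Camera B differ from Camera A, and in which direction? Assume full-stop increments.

6 stops brighter

Aperture: f/16 → f/11 → f/8 — 2 stops larger aperture (brighter).
Shutter speed: 1/250 → 1/500 — 1 stop shorter (darker).
ISO: 50 → 100 → 200 → 400 → 800 → 1600 — 5 stops higher (brighter).
Net: +2 −1 +5 = +6 stops.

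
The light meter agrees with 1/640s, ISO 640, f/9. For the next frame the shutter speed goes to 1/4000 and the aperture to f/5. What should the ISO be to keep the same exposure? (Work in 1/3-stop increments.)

Shutter speed: 1/640 → 1/800 → 1/1000 → 1/1250 → 1/1600 → 1/2000 → 1/2500 → 1/3200 → 1/4000 — 2 2/3 stops faster (darker).
Aperture: f/9 → f/8 → f/7.1 → f/6.3 → f/5.6 → f/5 — 1 2/3 stops opened up (brighter).
Net change so far: 1 stop darker. Offset with the ISO: 640 → 800 → 1000 → 1250.

ISO 1250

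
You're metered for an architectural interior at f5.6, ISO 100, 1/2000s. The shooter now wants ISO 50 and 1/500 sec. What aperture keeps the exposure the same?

ISO: 100 → 50 — 1 stop lower (darker).
Shutter speed: 1/2000 → 1/1000 → 1/500 — 2 stops slower (brighter).
Net change so far: 1 stop brighter. Offset with the aperture: f/5.6 → f/8.

f/8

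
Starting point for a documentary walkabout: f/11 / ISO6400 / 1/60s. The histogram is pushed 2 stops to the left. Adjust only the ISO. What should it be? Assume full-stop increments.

Underexposed by 2 stops → need 2 stops brighter.
ISO: 6400 → 12800 → 25600.

ISO 25600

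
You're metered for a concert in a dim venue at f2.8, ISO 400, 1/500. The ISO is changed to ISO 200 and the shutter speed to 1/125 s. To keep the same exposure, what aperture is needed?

ISO: 400 → 200 — 1 stop lower (darker).
Shutter speed: 1/500 → 1/250 → 1/125 — 2 stops longer (brighter).
Net change so far: 1 stop brighter. Offset with the aperture: f/2.8 → f/4.

f/4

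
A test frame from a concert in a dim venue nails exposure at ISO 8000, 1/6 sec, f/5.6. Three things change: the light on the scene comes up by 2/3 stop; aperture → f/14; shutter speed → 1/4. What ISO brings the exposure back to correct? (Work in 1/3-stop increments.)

ISO 20000

Scene light: 2/3 stop brighter.
Aperture: f/5.6 → f/6.3 → f/7.1 → f/8 → f/9 → f/10 → f/11 → f/13 → f/14 — 2 2/3 stops smaller aperture (darker).
Shutter speed: 1/6 → 1/5 → 1/4 — 2/3 stop slower (brighter).
Net so far: 1 1/3 stops darker. ISO: 8000 → 10000 → 12800 → 16000 → 20000.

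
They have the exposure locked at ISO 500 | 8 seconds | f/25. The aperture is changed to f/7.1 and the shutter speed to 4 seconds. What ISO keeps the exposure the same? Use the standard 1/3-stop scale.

ISO 80

Aperture: f/25 → f/22 → f/20 → f/18 → f/16 → f/14 → f/13 → f/11 → f/10 → f/9 → f/8 → f/7.1 — 3 2/3 stops larger aperture (brighter).
Shutter speed: 8 → 6 → 5 → 4 — 1 stop faster (darker).
Net change so far: 2 2/3 stops brighter. Offset with the ISO: 500 → 400 → 320 → 250 → 200 → 160 → 125 → 100 → 80.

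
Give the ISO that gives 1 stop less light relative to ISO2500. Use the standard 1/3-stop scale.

ISO: 2500 → 2000 → 1600 → 1250 — 1 stop dropped (darker).

ISO 1250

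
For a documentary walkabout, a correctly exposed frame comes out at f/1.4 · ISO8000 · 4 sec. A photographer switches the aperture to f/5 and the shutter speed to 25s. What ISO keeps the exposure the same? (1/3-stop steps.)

Aperture: f/1.4 → f/1.6 → f/1.8 → f/2 → f/2.2 → f/2.5 → f/2.8 → f/3.2 → f/3.5 → f/4 → f/4.5 → f/5 — 3 2/3 stops smaller aperture (darker).
Shutter speed: 4 → 5 → 6 → 8 → 10 → 13 → 15 → 20 → 25 — 2 2/3 stops longer (brighter).
Net change so far: 1 stop darker. Offset with the ISO: 8000 → 10000 → 12800 → 16000.

ISO 16000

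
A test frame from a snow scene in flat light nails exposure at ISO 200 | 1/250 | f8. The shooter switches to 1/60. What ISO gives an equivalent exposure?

ISO 50

Shutter speed: 1/250 → 1/125 → 1/60 — 2 stops longer (brighter).
Need 2 stops darker from the ISO: 200 → 100 → 50.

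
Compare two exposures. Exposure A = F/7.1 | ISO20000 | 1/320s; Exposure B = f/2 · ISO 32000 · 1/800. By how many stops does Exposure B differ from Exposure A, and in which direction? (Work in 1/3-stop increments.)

3 stops brighter

Aperture: f/7.1 → f/6.3 → f/5.6 → f/5 → f/4.5 → f/4 → f/3.5 → f/3.2 → f/2.8 → f/2.5 → f/2.2 → f/2 — 3 2/3 stops wider (brighter).
Shutter speed: 1/320 → 1/400 → 1/500 → 1/640 → 1/800 — 1 1/3 stops shorter (darker).
ISO: 20000 → 25600 → 32000 — 2/3 stop higher (brighter).
Net: +3 2/3 −1 1/3 +2/3 = +3 stops.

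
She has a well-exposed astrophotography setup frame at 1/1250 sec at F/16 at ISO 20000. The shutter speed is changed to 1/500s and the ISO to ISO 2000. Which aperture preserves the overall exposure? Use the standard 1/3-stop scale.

f/8

Shutter speed: 1/1250 → 1/1000 → 1/800 → 1/640 → 1/500 — 1 1/3 stops longer (brighter).
ISO: 20000 → 16000 → 12800 → 10000 → 8000 → 6400 → 5000 → 4000 → 3200 → 2500 → 2000 — 3 1/3 stops dropped (darker).
Net change so far: 2 stops darker. Offset with the aperture: f/16 → f/14 → f/13 → f/11 → f/10 → f/9 → f/8.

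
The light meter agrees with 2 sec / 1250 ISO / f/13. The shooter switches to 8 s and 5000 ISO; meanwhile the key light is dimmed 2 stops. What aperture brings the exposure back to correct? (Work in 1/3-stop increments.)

Scene light: 2 stops darker.
Shutter speed: 2 → 2.5 → 3.2 → 4 → 5 → 6 → 8 — 2 stops longer (brighter).
ISO: 1250 → 1600 → 2000 → 2500 → 3200 → 4000 → 5000 — 2 stops higher (brighter).
Net so far: 2 stops brighter. Aperture: f/13 → f/14 → f/16 → f/18 → f/20 → f/22 → f/25.

f/25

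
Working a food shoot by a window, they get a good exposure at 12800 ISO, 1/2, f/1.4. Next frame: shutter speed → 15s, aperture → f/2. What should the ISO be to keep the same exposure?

ISO 800

Shutter speed: 1/2 → 1 → 2 → 4 → 8 → 15 — 5 stops longer (brighter).
Aperture: f/1.4 → f/2 — 1 stop narrower (darker).
Net change so far: 4 stops brighter. Offset with the ISO: 12800 → 6400 → 3200 → 1600 → 800.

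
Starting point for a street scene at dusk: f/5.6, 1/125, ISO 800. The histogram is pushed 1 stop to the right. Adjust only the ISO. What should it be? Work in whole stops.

ISO 400

Overexposed by 1 stop → need 1 stop darker.
ISO: 800 → 400.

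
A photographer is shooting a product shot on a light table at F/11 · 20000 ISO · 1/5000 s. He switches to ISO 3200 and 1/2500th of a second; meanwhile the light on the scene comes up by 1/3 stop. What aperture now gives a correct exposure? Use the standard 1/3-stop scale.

f/7.1

Scene light: 1/3 stop brighter.
ISO: 20000 → 16000 → 12800 → 10000 → 8000 → 6400 → 5000 → 4000 → 3200 — 2 2/3 stops dropped (darker).
Shutter speed: 1/5000 → 1/4000 → 1/3200 → 1/2500 — 1 stop slower (brighter).
Net so far: 1 1/3 stops darker. Aperture: f/11 → f/10 → f/9 → f/8 → f/7.1.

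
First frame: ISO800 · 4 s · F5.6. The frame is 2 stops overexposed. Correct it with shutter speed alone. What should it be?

1 s

Overexposed by 2 stops → need 2 stops darker.
Shutter speed: 4 → 2 → 1.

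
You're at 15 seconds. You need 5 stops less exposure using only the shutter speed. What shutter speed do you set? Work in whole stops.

1/2s

Shutter speed: 15 → 8 → 4 → 2 → 1 → 1/2 — 5 stops faster (darker).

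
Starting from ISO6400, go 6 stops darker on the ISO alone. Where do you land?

ISO: 6400 → 3200 → 1600 → 800 → 400 → 200 → 100 — 6 stops dropped (darker).

ISO 100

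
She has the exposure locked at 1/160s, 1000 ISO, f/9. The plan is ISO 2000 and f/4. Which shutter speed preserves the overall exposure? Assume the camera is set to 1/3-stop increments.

1/1600s

ISO: 1000 → 1250 → 1600 → 2000 — 1 stop higher (brighter).
Aperture: f/9 → f/8 → f/7.1 → f/6.3 → f/5.6 → f/5 → f/4.5 → f/4 — 2 1/3 stops opened up (brighter).
Net change so far: 3 1/3 stops brighter. Offset with the shutter speed: 1/160 → 1/200 → 1/250 → 1/320 → 1/400 → 1/500 → 1/640 → 1/800 → 1/1000 → 1/1250 → 1/1600.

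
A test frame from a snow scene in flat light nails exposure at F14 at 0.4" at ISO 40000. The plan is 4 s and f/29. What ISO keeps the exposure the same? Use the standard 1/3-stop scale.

ISO 16000

Shutter speed: 0.4 → 0.5 → 0.6 → 0.8 → 1 → 1.3 → 1.6 → 2 → 2.5 → 3.2 → 4 — 3 1/3 stops slower (brighter).
Aperture: f/14 → f/16 → f/18 → f/20 → f/22 → f/25 → f/29 — 2 stops narrower (darker).
Net change so far: 1 1/3 stops brighter. Offset with the ISO: 40000 → 32000 → 25600 → 20000 → 16000.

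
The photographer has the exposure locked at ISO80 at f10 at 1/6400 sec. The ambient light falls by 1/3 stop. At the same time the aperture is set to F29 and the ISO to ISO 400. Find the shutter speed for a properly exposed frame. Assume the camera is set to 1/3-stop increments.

1/3200s

Scene light: 1/3 stop darker.
Aperture: f/10 → f/11 → f/13 → f/14 → f/16 → f/18 → f/20 → f/22 → f/25 → f/29 — 3 stops narrower (darker).
ISO: 80 → 100 → 125 → 160 → 200 → 250 → 320 → 400 — 2 1/3 stops higher (brighter).
Net so far: 1 stop darker. Shutter speed: 1/6400 → 1/5000 → 1/4000 → 1/3200.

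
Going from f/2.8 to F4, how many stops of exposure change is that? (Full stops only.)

1 stop

f/2.8 → f/4 — count the steps: 1 stop.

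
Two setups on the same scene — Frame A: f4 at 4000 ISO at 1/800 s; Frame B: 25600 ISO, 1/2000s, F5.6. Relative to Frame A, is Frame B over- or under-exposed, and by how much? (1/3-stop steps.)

1/3 stop brighter

Aperture: f/4 → f/4.5 → f/5 → f/5.6 — 1 stop smaller aperture (darker).
Shutter speed: 1/800 → 1/1000 → 1/1250 → 1/1600 → 1/2000 — 1 1/3 stops shorter (darker).
ISO: 4000 → 5000 → 6400 → 8000 → 10000 → 12800 → 16000 → 20000 → 25600 — 2 2/3 stops raised (brighter).
Net: −1 −1 1/3 +2 2/3 = +1/3 stops.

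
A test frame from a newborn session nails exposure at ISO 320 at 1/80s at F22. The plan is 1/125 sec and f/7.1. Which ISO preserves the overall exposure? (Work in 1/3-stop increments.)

ISO 50

Shutter speed: 1/80 → 1/100 → 1/125 — 2/3 stop shorter (darker).
Aperture: f/22 → f/20 → f/18 → f/16 → f/14 → f/13 → f/11 → f/10 → f/9 → f/8 → f/7.1 — 3 1/3 stops larger aperture (brighter).
Net change so far: 2 2/3 stops brighter. Offset with the ISO: 320 → 250 → 200 → 160 → 125 → 100 → 80 → 64 → 50.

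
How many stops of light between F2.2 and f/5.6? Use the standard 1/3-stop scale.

2 2/3 stops

f/2.2 → f/2.5 → f/2.8 → f/3.2 → f/3.5 → f/4 → f/4.5 → f/5 → f/5.6 — count the steps: 8 third-stops = 2 2/3 stops.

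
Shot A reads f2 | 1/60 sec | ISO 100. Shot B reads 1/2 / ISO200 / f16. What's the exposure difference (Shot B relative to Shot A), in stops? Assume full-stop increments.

same exposure (0 stops)

Aperture: f/2 → f/2.8 → f/4 → f/5.6 → f/8 → f/11 → f/16 — 6 stops narrower (darker).
Shutter speed: 1/60 → 1/30 → 1/15 → 1/8 → 1/4 → 1/2 — 5 stops longer (brighter).
ISO: 100 → 200 — 1 stop raised (brighter).
Net: −6 +5 +1 = 0 stops.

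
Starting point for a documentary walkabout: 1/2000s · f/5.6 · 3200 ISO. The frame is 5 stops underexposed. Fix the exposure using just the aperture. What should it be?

Underexposed by 5 stops → need 5 stops brighter.
Aperture: f/5.6 → f/4 → f/2.8 → f/2 → f/1.4 → f/1.0.

f/1.0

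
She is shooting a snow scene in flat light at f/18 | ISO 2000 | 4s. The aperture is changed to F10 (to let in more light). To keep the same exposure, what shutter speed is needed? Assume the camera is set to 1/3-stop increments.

1.3 s

Aperture: f/18 → f/16 → f/14 → f/13 → f/11 → f/10 — 1 2/3 stops larger aperture (brighter).
Need 1 2/3 stops darker from the shutter speed: 4 → 3.2 → 2.5 → 2 → 1.6 → 1.3.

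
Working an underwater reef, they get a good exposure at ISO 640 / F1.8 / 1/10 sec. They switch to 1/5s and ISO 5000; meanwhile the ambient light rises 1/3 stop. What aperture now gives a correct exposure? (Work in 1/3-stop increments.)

f/8

Scene light: 1/3 stop brighter.
Shutter speed: 1/10 → 1/8 → 1/6 → 1/5 — 1 stop slower (brighter).
ISO: 640 → 800 → 1000 → 1250 → 1600 → 2000 → 2500 → 3200 → 4000 → 5000 — 3 stops raised (brighter).
Net so far: 4 1/3 stops brighter. Aperture: f/1.8 → f/2 → f/2.2 → f/2.5 → f/2.8 → f/3.2 → f/3.5 → f/4 → f/4.5 → f/5 → f/5.6 → f/6.3 → f/7.1 → f/8.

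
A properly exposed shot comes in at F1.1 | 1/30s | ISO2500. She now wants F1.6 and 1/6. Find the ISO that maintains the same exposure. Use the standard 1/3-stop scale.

ISO 1000

Aperture: f/1.1 → f/1.2 → f/1.4 → f/1.6 — 1 stop stopped down (darker).
Shutter speed: 1/30 → 1/25 → 1/20 → 1/15 → 1/13 → 1/10 → 1/8 → 1/6 — 2 1/3 stops longer (brighter).
Net change so far: 1 1/3 stops brighter. Offset with the ISO: 2500 → 2000 → 1600 → 1250 → 1000.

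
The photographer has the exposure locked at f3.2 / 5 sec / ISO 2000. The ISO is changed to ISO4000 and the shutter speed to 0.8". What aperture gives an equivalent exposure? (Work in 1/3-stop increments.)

ISO: 2000 → 2500 → 3200 → 4000 — 1 stop raised (brighter).
Shutter speed: 5 → 4 → 3.2 → 2.5 → 2 → 1.6 → 1.3 → 1 → 0.8 — 2 2/3 stops shorter (darker).
Net change so far: 1 2/3 stops darker. Offset with the aperture: f/3.2 → f/2.8 → f/2.5 → f/2.2 → f/2 → f/1.8.

f/1.8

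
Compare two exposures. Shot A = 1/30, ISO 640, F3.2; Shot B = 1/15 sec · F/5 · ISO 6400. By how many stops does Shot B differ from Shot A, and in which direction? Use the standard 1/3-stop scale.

3 stops brighter

Aperture: f/3.2 → f/3.5 → f/4 → f/4.5 → f/5 — 1 1/3 stops smaller aperture (darker).
Shutter speed: 1/30 → 1/25 → 1/20 → 1/15 — 1 stop longer (brighter).
ISO: 640 → 800 → 1000 → 1250 → 1600 → 2000 → 2500 → 3200 → 4000 → 5000 → 6400 — 3 1/3 stops raised (brighter).
Net: −1 1/3 +1 +3 1/3 = +3 stops.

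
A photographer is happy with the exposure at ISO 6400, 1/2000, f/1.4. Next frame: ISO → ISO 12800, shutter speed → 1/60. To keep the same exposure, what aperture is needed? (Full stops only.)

f/11

ISO: 6400 → 12800 — 1 stop raised (brighter).
Shutter speed: 1/2000 → 1/1000 → 1/500 → 1/250 → 1/125 → 1/60 — 5 stops slower (brighter).
Net change so far: 6 stops brighter. Offset with the aperture: f/1.4 → f/2 → f/2.8 → f/4 → f/5.6 → f/8 → f/11.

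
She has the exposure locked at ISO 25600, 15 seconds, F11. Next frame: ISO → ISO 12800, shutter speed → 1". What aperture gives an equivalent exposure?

ISO: 25600 → 12800 — 1 stop dropped (darker).
Shutter speed: 15 → 8 → 4 → 2 → 1 — 4 stops faster (darker).
Net change so far: 5 stops darker. Offset with the aperture: f/11 → f/8 → f/5.6 → f/4 → f/2.8 → f/2.

f/2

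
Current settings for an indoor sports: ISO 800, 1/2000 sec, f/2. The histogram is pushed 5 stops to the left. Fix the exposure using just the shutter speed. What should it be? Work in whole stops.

Underexposed by 5 stops → need 5 stops brighter.
Shutter speed: 1/2000 → 1/1000 → 1/500 → 1/250 → 1/125 → 1/60.

1/60s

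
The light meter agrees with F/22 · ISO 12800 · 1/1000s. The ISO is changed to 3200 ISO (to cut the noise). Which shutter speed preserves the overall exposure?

1/250s

ISO: 12800 → 6400 → 3200 — 2 stops dropped (darker).
Need 2 stops brighter from the shutter speed: 1/1000 → 1/500 → 1/250.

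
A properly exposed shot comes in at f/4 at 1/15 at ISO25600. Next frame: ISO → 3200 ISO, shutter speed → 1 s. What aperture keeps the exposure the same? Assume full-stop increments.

ISO: 25600 → 12800 → 6400 → 3200 — 3 stops lower (darker).
Shutter speed: 1/15 → 1/8 → 1/4 → 1/2 → 1 — 4 stops slower (brighter).
Net change so far: 1 stop brighter. Offset with the aperture: f/4 → f/5.6.

f/5.6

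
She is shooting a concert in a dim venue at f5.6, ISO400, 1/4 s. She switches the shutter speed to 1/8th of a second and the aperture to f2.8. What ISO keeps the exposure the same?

Shutter speed: 1/4 → 1/8 — 1 stop shorter (darker).
Aperture: f/5.6 → f/4 → f/2.8 — 2 stops wider (brighter).
Net change so far: 1 stop brighter. Offset with the ISO: 400 → 200.

ISO 200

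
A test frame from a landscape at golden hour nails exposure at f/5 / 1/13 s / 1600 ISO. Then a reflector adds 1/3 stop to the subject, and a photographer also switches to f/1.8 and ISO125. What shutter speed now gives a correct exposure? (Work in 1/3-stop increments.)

Scene light: 1/3 stop brighter.
Aperture: f/5 → f/4.5 → f/4 → f/3.5 → f/3.2 → f/2.8 → f/2.5 → f/2.2 → f/2 → f/1.8 — 3 stops opened up (brighter).
ISO: 1600 → 1250 → 1000 → 800 → 640 → 500 → 400 → 320 → 250 → 200 → 160 → 125 — 3 2/3 stops lower (darker).
Net so far: 1/3 stop darker. Shutter speed: 1/13 → 1/10.

1/10s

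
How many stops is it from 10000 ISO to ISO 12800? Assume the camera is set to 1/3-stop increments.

1/3 stop

10000 → 12800 — count the steps: 1 third-stops = 1/3 stop.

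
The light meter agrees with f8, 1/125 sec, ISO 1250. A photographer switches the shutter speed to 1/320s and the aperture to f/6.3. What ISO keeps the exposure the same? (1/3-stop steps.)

Shutter speed: 1/125 → 1/160 → 1/200 → 1/250 → 1/320 — 1 1/3 stops faster (darker).
Aperture: f/8 → f/7.1 → f/6.3 — 2/3 stop wider (brighter).
Net change so far: 2/3 stop darker. Offset with the ISO: 1250 → 1600 → 2000.

ISO 2000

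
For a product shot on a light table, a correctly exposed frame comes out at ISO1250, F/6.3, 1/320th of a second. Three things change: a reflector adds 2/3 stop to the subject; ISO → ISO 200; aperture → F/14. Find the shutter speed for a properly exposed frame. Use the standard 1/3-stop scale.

Scene light: 2/3 stop brighter.
ISO: 1250 → 1000 → 800 → 640 → 500 → 400 → 320 → 250 → 200 — 2 2/3 stops lower (darker).
Aperture: f/6.3 → f/7.1 → f/8 → f/9 → f/10 → f/11 → f/13 → f/14 — 2 1/3 stops stopped down (darker).
Net so far: 4 1/3 stops darker. Shutter speed: 1/320 → 1/250 → 1/200 → 1/160 → 1/125 → 1/100 → 1/80 → 1/60 → 1/50 → 1/40 → 1/30 → 1/25 → 1/20 → 1/15.

1/15s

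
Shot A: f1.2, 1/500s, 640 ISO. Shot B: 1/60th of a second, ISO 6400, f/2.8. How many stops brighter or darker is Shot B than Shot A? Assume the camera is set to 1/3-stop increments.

4 stops brighter

Aperture: f/1.2 → f/1.4 → f/1.6 → f/1.8 → f/2 → f/2.2 → f/2.5 → f/2.8 — 2 1/3 stops smaller aperture (darker).
Shutter speed: 1/500 → 1/400 → 1/320 → 1/250 → 1/200 → 1/160 → 1/125 → 1/100 → 1/80 → 1/60 — 3 stops longer (brighter).
ISO: 640 → 800 → 1000 → 1250 → 1600 → 2000 → 2500 → 3200 → 4000 → 5000 → 6400 — 3 1/3 stops higher (brighter).
Net: −2 1/3 +3 +3 1/3 = +4 stops.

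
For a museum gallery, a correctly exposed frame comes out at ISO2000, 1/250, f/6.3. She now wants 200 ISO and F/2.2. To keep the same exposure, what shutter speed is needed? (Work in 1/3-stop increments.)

ISO: 2000 → 1600 → 1250 → 1000 → 800 → 640 → 500 → 400 → 320 → 250 → 200 — 3 1/3 stops lower (darker).
Aperture: f/6.3 → f/5.6 → f/5 → f/4.5 → f/4 → f/3.5 → f/3.2 → f/2.8 → f/2.5 → f/2.2 — 3 stops larger aperture (brighter).
Net change so far: 1/3 stop darker. Offset with the shutter speed: 1/250 → 1/200.

1/200s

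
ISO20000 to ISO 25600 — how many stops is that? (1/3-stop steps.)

20000 → 25600 — count the steps: 1 third-stops = 1/3 stop.

1/3 stop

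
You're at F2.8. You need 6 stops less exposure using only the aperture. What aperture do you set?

f/22

Aperture: f/2.8 → f/4 → f/5.6 → f/8 → f/11 → f/16 → f/22 — 6 stops narrower (darker).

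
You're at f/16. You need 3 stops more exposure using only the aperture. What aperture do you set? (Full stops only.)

Aperture: f/16 → f/11 → f/8 → f/5.6 — 3 stops larger aperture (brighter).

f/5.6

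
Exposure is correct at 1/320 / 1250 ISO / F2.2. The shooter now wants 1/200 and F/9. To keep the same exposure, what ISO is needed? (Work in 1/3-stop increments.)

ISO 12800

Shutter speed: 1/320 → 1/250 → 1/200 — 2/3 stop slower (brighter).
Aperture: f/2.2 → f/2.5 → f/2.8 → f/3.2 → f/3.5 → f/4 → f/4.5 → f/5 → f/5.6 → f/6.3 → f/7.1 → f/8 → f/9 — 4 stops smaller aperture (darker).
Net change so far: 3 1/3 stops darker. Offset with the ISO: 1250 → 1600 → 2000 → 2500 → 3200 → 4000 → 5000 → 6400 → 8000 → 10000 → 12800.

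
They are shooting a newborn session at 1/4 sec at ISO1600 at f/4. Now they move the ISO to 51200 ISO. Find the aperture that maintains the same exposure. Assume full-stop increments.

f/22

ISO: 1600 → 3200 → 6400 → 12800 → 25600 → 51200 — 5 stops raised (brighter).
Need 5 stops darker from the aperture: f/4 → f/5.6 → f/8 → f/11 → f/16 → f/22.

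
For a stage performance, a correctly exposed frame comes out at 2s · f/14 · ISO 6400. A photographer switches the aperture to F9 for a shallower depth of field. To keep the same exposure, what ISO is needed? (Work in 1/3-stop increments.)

ISO 2500

Aperture: f/14 → f/13 → f/11 → f/10 → f/9 — 1 1/3 stops larger aperture (brighter).
Need 1 1/3 stops darker from the ISO: 6400 → 5000 → 4000 → 3200 → 2500.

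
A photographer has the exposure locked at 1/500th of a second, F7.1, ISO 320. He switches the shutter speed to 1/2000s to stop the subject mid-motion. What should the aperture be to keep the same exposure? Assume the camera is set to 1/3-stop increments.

Shutter speed: 1/500 → 1/640 → 1/800 → 1/1000 → 1/1250 → 1/1600 → 1/2000 — 2 stops faster (darker).
Need 2 stops brighter from the aperture: f/7.1 → f/6.3 → f/5.6 → f/5 → f/4.5 → f/4 → f/3.5.

f/3.5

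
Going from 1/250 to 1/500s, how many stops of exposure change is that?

1 stop

1/250 → 1/500 — count the steps: 1 stop.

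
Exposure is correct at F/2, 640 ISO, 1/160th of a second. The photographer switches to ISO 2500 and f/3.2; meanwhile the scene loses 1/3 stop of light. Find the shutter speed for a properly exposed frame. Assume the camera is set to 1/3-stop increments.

1/200s

Scene light: 1/3 stop darker.
ISO: 640 → 800 → 1000 → 1250 → 1600 → 2000 → 2500 — 2 stops higher (brighter).
Aperture: f/2 → f/2.2 → f/2.5 → f/2.8 → f/3.2 — 1 1/3 stops smaller aperture (darker).
Net so far: 1/3 stop brighter. Shutter speed: 1/160 → 1/200.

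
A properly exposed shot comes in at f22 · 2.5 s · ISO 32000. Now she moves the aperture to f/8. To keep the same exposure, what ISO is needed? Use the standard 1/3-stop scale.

ISO 4000

Aperture: f/22 → f/20 → f/18 → f/16 → f/14 → f/13 → f/11 → f/10 → f/9 → f/8 — 3 stops larger aperture (brighter).
Need 3 stops darker from the ISO: 32000 → 25600 → 20000 → 16000 → 12800 → 10000 → 8000 → 6400 → 5000 → 4000.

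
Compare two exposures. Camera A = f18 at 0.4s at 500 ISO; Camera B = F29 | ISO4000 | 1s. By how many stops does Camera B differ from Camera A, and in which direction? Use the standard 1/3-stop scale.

Aperture: f/18 → f/20 → f/22 → f/25 → f/29 — 1 1/3 stops stopped down (darker).
Shutter speed: 0.4 → 0.5 → 0.6 → 0.8 → 1 — 1 1/3 stops slower (brighter).
ISO: 500 → 640 → 800 → 1000 → 1250 → 1600 → 2000 → 2500 → 3200 → 4000 — 3 stops raised (brighter).
Net: −1 1/3 +1 1/3 +3 = +3 stops.

3 stops brighter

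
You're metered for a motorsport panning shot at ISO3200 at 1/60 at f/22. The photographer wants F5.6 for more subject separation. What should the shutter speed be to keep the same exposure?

Aperture: f/22 → f/16 → f/11 → f/8 → f/5.6 — 4 stops larger aperture (brighter).
Need 4 stops darker from the shutter speed: 1/60 → 1/125 → 1/250 → 1/500 → 1/1000.

1/1000s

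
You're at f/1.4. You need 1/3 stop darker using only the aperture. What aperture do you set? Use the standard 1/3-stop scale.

f/1.6

Aperture: f/1.4 → f/1.6 — 1/3 stop narrower (darker).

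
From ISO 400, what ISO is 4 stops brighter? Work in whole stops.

ISO 6400

ISO: 400 → 800 → 1600 → 3200 → 6400 — 4 stops higher (brighter).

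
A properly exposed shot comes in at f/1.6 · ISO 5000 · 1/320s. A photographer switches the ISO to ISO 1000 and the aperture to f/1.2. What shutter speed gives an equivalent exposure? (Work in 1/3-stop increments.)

1/100s

ISO: 5000 → 4000 → 3200 → 2500 → 2000 → 1600 → 1250 → 1000 — 2 1/3 stops lower (darker).
Aperture: f/1.6 → f/1.4 → f/1.2 — 2/3 stop opened up (brighter).
Net change so far: 1 2/3 stops darker. Offset with the shutter speed: 1/320 → 1/250 → 1/200 → 1/160 → 1/125 → 1/100.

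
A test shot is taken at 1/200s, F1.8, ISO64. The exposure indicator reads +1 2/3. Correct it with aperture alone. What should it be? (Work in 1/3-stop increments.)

f/3.2

Overexposed by 1 2/3 stops → need 1 2/3 stops darker.
Aperture: f/1.8 → f/2 → f/2.2 → f/2.5 → f/2.8 → f/3.2.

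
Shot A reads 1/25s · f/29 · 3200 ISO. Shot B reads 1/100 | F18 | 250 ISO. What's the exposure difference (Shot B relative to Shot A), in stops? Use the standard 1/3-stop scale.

Aperture: f/29 → f/25 → f/22 → f/20 → f/18 — 1 1/3 stops larger aperture (brighter).
Shutter speed: 1/25 → 1/30 → 1/40 → 1/50 → 1/60 → 1/80 → 1/100 — 2 stops shorter (darker).
ISO: 3200 → 2500 → 2000 → 1600 → 1250 → 1000 → 800 → 640 → 500 → 400 → 320 → 250 — 3 2/3 stops dropped (darker).
Net: +1 1/3 −2 −3 2/3 = −4 1/3 stops.

4 1/3 stops darker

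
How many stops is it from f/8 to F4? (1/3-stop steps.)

2 stops

f/8 → f/7.1 → f/6.3 → f/5.6 → f/5 → f/4.5 → f/4 — count the steps: 6 third-stops = 2 stops.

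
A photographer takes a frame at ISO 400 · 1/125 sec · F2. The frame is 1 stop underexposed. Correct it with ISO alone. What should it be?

Underexposed by 1 stop → need 1 stop brighter.
ISO: 400 → 800.

ISO 800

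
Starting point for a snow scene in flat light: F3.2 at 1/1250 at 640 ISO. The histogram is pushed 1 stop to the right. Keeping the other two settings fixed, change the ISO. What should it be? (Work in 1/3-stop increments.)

Overexposed by 1 stop → need 1 stop darker.
ISO: 640 → 500 → 400 → 320.

ISO 320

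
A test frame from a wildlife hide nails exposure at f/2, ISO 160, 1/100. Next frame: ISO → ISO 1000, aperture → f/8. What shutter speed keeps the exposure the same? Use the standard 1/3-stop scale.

ISO: 160 → 200 → 250 → 320 → 400 → 500 → 640 → 800 → 1000 — 2 2/3 stops higher (brighter).
Aperture: f/2 → f/2.2 → f/2.5 → f/2.8 → f/3.2 → f/3.5 → f/4 → f/4.5 → f/5 → f/5.6 → f/6.3 → f/7.1 → f/8 — 4 stops stopped down (darker).
Net change so far: 1 1/3 stops darker. Offset with the shutter speed: 1/100 → 1/80 → 1/60 → 1/50 → 1/40.

1/40s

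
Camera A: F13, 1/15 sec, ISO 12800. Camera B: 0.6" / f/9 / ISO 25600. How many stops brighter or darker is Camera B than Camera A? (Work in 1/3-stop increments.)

Aperture: f/13 → f/11 → f/10 → f/9 — 1 stop larger aperture (brighter).
Shutter speed: 1/15 → 1/13 → 1/10 → 1/8 → 1/6 → 1/5 → 1/4 → 0.3 → 0.4 → 0.5 → 0.6 — 3 1/3 stops slower (brighter).
ISO: 12800 → 16000 → 20000 → 25600 — 1 stop higher (brighter).
Net: +1 +3 1/3 +1 = +5 1/3 stops.

5 1/3 stops brighter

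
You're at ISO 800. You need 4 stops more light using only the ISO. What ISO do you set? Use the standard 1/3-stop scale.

ISO 12800

ISO: 800 → 1000 → 1250 → 1600 → 2000 → 2500 → 3200 → 4000 → 5000 → 6400 → 8000 → 10000 → 12800 — 4 stops raised (brighter).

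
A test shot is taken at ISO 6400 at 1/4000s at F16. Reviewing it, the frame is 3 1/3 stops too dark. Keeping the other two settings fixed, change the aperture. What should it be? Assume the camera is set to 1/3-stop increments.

Underexposed by 3 1/3 stops → need 3 1/3 stops brighter.
Aperture: f/16 → f/14 → f/13 → f/11 → f/10 → f/9 → f/8 → f/7.1 → f/6.3 → f/5.6 → f/5.

f/5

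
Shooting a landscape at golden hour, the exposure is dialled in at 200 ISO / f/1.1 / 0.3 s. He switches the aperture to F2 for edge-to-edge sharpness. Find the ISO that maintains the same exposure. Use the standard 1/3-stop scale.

Aperture: f/1.1 → f/1.2 → f/1.4 → f/1.6 → f/1.8 → f/2 — 1 2/3 stops narrower (darker).
Need 1 2/3 stops brighter from the ISO: 200 → 250 → 320 → 400 → 500 → 640.

ISO 640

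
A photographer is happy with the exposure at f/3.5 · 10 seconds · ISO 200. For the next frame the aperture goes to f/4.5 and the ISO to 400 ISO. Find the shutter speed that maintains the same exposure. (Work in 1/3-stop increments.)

Aperture: f/3.5 → f/4 → f/4.5 — 2/3 stop smaller aperture (darker).
ISO: 200 → 250 → 320 → 400 — 1 stop raised (brighter).
Net change so far: 1/3 stop brighter. Offset with the shutter speed: 10 → 8.

8 s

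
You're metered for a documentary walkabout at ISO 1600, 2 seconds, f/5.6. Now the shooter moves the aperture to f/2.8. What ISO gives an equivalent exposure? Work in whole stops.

Aperture: f/5.6 → f/4 → f/2.8 — 2 stops wider (brighter).
Need 2 stops darker from the ISO: 1600 → 800 → 400.

ISO 400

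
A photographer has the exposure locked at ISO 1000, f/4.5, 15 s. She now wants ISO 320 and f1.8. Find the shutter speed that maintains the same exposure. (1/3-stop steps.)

8 s

ISO: 1000 → 800 → 640 → 500 → 400 → 320 — 1 2/3 stops dropped (darker).
Aperture: f/4.5 → f/4 → f/3.5 → f/3.2 → f/2.8 → f/2.5 → f/2.2 → f/2 → f/1.8 — 2 2/3 stops larger aperture (brighter).
Net change so far: 1 stop brighter. Offset with the shutter speed: 15 → 13 → 10 → 8.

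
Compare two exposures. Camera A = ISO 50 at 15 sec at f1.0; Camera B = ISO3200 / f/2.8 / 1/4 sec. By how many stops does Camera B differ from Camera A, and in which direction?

Aperture: f/1.0 → f/1.4 → f/2 → f/2.8 — 3 stops narrower (darker).
Shutter speed: 15 → 8 → 4 → 2 → 1 → 1/2 → 1/4 — 6 stops shorter (darker).
ISO: 50 → 100 → 200 → 400 → 800 → 1600 → 3200 — 6 stops higher (brighter).
Net: −3 −6 +6 = −3 stops.

3 stops darker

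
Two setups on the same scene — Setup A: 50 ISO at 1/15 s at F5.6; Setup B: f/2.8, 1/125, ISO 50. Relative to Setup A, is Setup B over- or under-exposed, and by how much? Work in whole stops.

1 stop darker

Aperture: f/5.6 → f/4 → f/2.8 — 2 stops larger aperture (brighter).
Shutter speed: 1/15 → 1/30 → 1/60 → 1/125 — 3 stops shorter (darker).
ISO: unchanged.
Net: +2 −3 = −1 stop.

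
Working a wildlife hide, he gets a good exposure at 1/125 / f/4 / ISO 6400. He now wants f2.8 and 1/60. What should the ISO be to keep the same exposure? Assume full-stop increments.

Aperture: f/4 → f/2.8 — 1 stop wider (brighter).
Shutter speed: 1/125 → 1/60 — 1 stop longer (brighter).
Net change so far: 2 stops brighter. Offset with the ISO: 6400 → 3200 → 1600.

ISO 1600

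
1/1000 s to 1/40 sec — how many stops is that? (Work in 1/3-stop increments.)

1/1000 → 1/800 → 1/640 → 1/500 → 1/400 → 1/320 → 1/250 → 1/200 → 1/160 → 1/125 → 1/100 → 1/80 → 1/60 → 1/50 → 1/40 — count the steps: 14 third-stops = 4 2/3 stops.

4 2/3 stops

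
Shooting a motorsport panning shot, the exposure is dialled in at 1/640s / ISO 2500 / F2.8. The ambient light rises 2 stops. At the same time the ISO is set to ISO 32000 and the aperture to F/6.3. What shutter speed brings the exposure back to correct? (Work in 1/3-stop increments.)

Scene light: 2 stops brighter.
ISO: 2500 → 3200 → 4000 → 5000 → 6400 → 8000 → 10000 → 12800 → 16000 → 20000 → 25600 → 32000 — 3 2/3 stops raised (brighter).
Aperture: f/2.8 → f/3.2 → f/3.5 → f/4 → f/4.5 → f/5 → f/5.6 → f/6.3 — 2 1/3 stops narrower (darker).
Net so far: 3 1/3 stops brighter. Shutter speed: 1/640 → 1/800 → 1/1000 → 1/1250 → 1/1600 → 1/2000 → 1/2500 → 1/3200 → 1/4000 → 1/5000 → 1/6400.

1/6400s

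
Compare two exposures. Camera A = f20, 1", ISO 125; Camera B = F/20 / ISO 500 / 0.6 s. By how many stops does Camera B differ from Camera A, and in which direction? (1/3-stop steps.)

1 1/3 stops brighter

Aperture: unchanged.
Shutter speed: 1 → 0.8 → 0.6 — 2/3 stop faster (darker).
ISO: 125 → 160 → 200 → 250 → 320 → 400 → 500 — 2 stops higher (brighter).
Net: −2/3 +2 = +1 1/3 stops.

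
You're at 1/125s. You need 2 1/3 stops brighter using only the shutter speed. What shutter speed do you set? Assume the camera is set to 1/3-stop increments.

Shutter speed: 1/125 → 1/100 → 1/80 → 1/60 → 1/50 → 1/40 → 1/30 → 1/25 — 2 1/3 stops slower (brighter).

1/25s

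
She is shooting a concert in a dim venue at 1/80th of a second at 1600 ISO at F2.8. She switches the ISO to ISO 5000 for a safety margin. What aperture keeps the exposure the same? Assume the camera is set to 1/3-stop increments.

ISO: 1600 → 2000 → 2500 → 3200 → 4000 → 5000 — 1 2/3 stops higher (brighter).
Need 1 2/3 stops darker from the aperture: f/2.8 → f/3.2 → f/3.5 → f/4 → f/4.5 → f/5.

f/5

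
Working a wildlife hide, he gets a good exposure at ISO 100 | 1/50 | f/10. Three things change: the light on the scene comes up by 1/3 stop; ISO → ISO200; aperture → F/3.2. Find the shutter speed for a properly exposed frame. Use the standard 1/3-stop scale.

1/1250s

Scene light: 1/3 stop brighter.
ISO: 100 → 125 → 160 → 200 — 1 stop higher (brighter).
Aperture: f/10 → f/9 → f/8 → f/7.1 → f/6.3 → f/5.6 → f/5 → f/4.5 → f/4 → f/3.5 → f/3.2 — 3 1/3 stops wider (brighter).
Net so far: 4 2/3 stops brighter. Shutter speed: 1/50 → 1/60 → 1/80 → 1/100 → 1/125 → 1/160 → 1/200 → 1/250 → 1/320 → 1/400 → 1/500 → 1/640 → 1/800 → 1/1000 → 1/1250.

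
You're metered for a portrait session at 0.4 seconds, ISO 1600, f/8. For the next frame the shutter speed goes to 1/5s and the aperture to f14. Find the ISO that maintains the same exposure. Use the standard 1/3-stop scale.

ISO 10000

Shutter speed: 0.4 → 0.3 → 1/4 → 1/5 — 1 stop shorter (darker).
Aperture: f/8 → f/9 → f/10 → f/11 → f/13 → f/14 — 1 2/3 stops stopped down (darker).
Net change so far: 2 2/3 stops darker. Offset with the ISO: 1600 → 2000 → 2500 → 3200 → 4000 → 5000 → 6400 → 8000 → 10000.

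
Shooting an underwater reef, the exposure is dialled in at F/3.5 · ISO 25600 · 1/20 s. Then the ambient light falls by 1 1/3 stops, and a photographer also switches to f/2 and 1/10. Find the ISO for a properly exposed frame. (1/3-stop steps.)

Scene light: 1 1/3 stops darker.
Aperture: f/3.5 → f/3.2 → f/2.8 → f/2.5 → f/2.2 → f/2 — 1 2/3 stops wider (brighter).
Shutter speed: 1/20 → 1/15 → 1/13 → 1/10 — 1 stop slower (brighter).
Net so far: 1 1/3 stops brighter. ISO: 25600 → 20000 → 16000 → 12800 → 10000.

ISO 10000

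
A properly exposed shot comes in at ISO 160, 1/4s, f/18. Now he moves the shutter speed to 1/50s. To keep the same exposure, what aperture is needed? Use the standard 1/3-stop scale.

f/5

Shutter speed: 1/4 → 1/5 → 1/6 → 1/8 → 1/10 → 1/13 → 1/15 → 1/20 → 1/25 → 1/30 → 1/40 → 1/50 — 3 2/3 stops faster (darker).
Need 3 2/3 stops brighter from the aperture: f/18 → f/16 → f/14 → f/13 → f/11 → f/10 → f/9 → f/8 → f/7.1 → f/6.3 → f/5.6 → f/5.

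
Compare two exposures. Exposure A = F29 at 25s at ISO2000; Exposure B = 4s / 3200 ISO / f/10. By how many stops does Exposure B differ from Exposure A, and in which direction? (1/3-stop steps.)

1 stop brighter

Aperture: f/29 → f/25 → f/22 → f/20 → f/18 → f/16 → f/14 → f/13 → f/11 → f/10 — 3 stops larger aperture (brighter).
Shutter speed: 25 → 20 → 15 → 13 → 10 → 8 → 6 → 5 → 4 — 2 2/3 stops faster (darker).
ISO: 2000 → 2500 → 3200 — 2/3 stop raised (brighter).
Net: +3 −2 2/3 +2/3 = +1 stop.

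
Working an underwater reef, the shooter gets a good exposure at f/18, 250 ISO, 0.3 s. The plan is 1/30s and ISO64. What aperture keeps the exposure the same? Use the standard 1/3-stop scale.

Shutter speed: 0.3 → 1/4 → 1/5 → 1/6 → 1/8 → 1/10 → 1/13 → 1/15 → 1/20 → 1/25 → 1/30 — 3 1/3 stops shorter (darker).
ISO: 250 → 200 → 160 → 125 → 100 → 80 → 64 — 2 stops lower (darker).
Net change so far: 5 1/3 stops darker. Offset with the aperture: f/18 → f/16 → f/14 → f/13 → f/11 → f/10 → f/9 → f/8 → f/7.1 → f/6.3 → f/5.6 → f/5 → f/4.5 → f/4 → f/3.5 → f/3.2 → f/2.8.

f/2.8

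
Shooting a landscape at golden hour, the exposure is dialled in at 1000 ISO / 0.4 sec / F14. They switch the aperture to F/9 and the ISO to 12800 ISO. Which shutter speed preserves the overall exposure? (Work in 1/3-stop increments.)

Aperture: f/14 → f/13 → f/11 → f/10 → f/9 — 1 1/3 stops wider (brighter).
ISO: 1000 → 1250 → 1600 → 2000 → 2500 → 3200 → 4000 → 5000 → 6400 → 8000 → 10000 → 12800 — 3 2/3 stops raised (brighter).
Net change so far: 5 stops brighter. Offset with the shutter speed: 0.4 → 0.3 → 1/4 → 1/5 → 1/6 → 1/8 → 1/10 → 1/13 → 1/15 → 1/20 → 1/25 → 1/30 → 1/40 → 1/50 → 1/60 → 1/80.

1/80s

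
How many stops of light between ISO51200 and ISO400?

7 stops

51200 → 25600 → 12800 → 6400 → 3200 → 1600 → 800 → 400 — count the steps: 7 stops.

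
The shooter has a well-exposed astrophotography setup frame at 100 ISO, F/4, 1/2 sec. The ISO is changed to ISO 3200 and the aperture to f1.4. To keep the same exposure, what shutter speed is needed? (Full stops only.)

1/500s

ISO: 100 → 200 → 400 → 800 → 1600 → 3200 — 5 stops raised (brighter).
Aperture: f/4 → f/2.8 → f/2 → f/1.4 — 3 stops larger aperture (brighter).
Net change so far: 8 stops brighter. Offset with the shutter speed: 1/2 → 1/4 → 1/8 → 1/15 → 1/30 → 1/60 → 1/125 → 1/250 → 1/500.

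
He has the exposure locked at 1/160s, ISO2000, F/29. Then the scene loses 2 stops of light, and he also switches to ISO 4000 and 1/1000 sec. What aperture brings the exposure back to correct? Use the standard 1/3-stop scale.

f/8

Scene light: 2 stops darker.
ISO: 2000 → 2500 → 3200 → 4000 — 1 stop raised (brighter).
Shutter speed: 1/160 → 1/200 → 1/250 → 1/320 → 1/400 → 1/500 → 1/640 → 1/800 → 1/1000 — 2 2/3 stops faster (darker).
Net so far: 3 2/3 stops darker. Aperture: f/29 → f/25 → f/22 → f/20 → f/18 → f/16 → f/14 → f/13 → f/11 → f/10 → f/9 → f/8.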